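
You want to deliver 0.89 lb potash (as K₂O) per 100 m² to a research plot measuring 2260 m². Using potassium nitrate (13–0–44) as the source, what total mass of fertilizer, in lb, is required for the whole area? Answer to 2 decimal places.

45.71 lb

Product per 100 m² = 0.89 / 44% = 2.02273 lb.
Total product = 2.02273 × 2260 / 100 = 45.7136 lb.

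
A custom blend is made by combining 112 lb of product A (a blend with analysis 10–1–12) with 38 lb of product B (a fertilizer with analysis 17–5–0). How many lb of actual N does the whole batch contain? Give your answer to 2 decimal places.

17.66 lb N

N mass = 10%×112 + 17%×38 = 17.66 lb.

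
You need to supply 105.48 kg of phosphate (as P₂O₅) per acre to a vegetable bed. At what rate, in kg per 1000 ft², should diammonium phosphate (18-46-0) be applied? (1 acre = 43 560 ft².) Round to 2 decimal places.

Product per acre = 105.48 / 46% = 229.304 kg.
Convert to per 1000 ft²: 229.304 × 0.0229568 = 5.2641 kg.

5.26 kg of product per thousand sq ft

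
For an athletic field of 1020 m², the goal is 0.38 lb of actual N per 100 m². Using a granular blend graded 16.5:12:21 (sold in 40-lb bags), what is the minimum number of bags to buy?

Product per 100 m² = 0.38 / 16.5% = 2.30303 lb.
Total product = 2.30303 × 1020 / 100 = 23.4909 lb.
Bags = ⌈23.4909 / 40⌉ = 1.

1 bags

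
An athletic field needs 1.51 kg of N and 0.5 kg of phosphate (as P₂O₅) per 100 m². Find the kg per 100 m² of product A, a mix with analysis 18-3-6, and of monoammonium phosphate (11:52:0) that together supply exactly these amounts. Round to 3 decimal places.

Let a = kg of product A, b = kg of monoammonium phosphate (per 100 m²).
N: 0.18·a + 0.11·b = 1.51
P₂O₅: 0.03·a + 0.52·b = 0.5
From row1: a = (1.51 − 0.11·b) / 0.18.
Into row2: 0.03·(1.51 − 0.11·b)/0.18 + 0.52·b = 0.5 → b = 0.495017, a = 8.08638.

8.086 kg product A, 0.495 kg monoammonium phosphate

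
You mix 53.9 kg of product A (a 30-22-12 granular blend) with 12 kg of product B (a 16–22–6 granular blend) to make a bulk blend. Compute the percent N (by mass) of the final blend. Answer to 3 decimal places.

Total mass = 53.9 + 12 = 65.9 kg.
N mass = 30%×53.9 + 16%×12 = 18.09 kg.
% N = 18.09 / 65.9 = 27.4507%.

27.451% N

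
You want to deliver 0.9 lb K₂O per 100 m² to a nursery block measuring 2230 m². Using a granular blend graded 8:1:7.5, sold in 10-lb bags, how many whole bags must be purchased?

Product per 100 m² = 0.9 / 7.5% = 12 lb.
Total product = 12 × 2230 / 100 = 267.6 lb.
Bags = ⌈267.6 / 10⌉ = 27.

27 bags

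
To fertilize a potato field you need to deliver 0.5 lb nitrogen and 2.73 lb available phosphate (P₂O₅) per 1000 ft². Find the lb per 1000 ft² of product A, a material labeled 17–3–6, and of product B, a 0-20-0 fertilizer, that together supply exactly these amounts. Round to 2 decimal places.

Let a = lb of product A, b = lb of product B (per 1000 ft²).
N: 0.17·a + 0·b = 0.5
P₂O₅: 0.03·a + 0.2·b = 2.73
Eliminate a: (row1) − 0.17/0.03·(row2) → -1.13333·b = -14.97, so b = 13.2088.
Back-substitute: a = (0.5 − 0·13.2088) / 0.17 = 2.94118.

2.94 lb product A, 13.21 lb product B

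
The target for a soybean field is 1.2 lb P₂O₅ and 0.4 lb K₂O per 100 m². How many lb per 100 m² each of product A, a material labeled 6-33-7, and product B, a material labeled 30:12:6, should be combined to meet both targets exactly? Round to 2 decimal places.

With a, b = lb per 100 m² of product A and product B:
P₂O₅: 0.33·a + 0.12·b = 1.2
K₂O: 0.07·a + 0.06·b = 0.4
Eliminate a: (row1) − 0.33/0.07·(row2) → -0.162857·b = -0.685714, so b = 4.21053.
Back-substitute: a = (1.2 − 0.12·4.21053) / 0.33 = 2.10526.

2.11 lb product A, 4.21 lb product B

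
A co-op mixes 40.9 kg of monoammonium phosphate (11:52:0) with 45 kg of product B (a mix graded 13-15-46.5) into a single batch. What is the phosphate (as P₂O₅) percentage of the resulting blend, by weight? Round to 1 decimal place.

32.6% P₂O₅

Total mass = 40.9 + 45 = 85.9 kg.
P₂O₅ mass = 52%×40.9 + 15%×45 = 28.018 kg.
% P₂O₅ = 28.018 / 85.9 = 32.617%.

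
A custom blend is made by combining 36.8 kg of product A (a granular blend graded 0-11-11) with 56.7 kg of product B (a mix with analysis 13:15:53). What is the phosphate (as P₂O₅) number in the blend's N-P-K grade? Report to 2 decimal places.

13.43% P₂O₅

Total mass = 36.8 + 56.7 = 93.5 kg.
P₂O₅ mass = 11%×36.8 + 15%×56.7 = 12.553 kg.
% P₂O₅ = 12.553 / 93.5 = 13.4257%.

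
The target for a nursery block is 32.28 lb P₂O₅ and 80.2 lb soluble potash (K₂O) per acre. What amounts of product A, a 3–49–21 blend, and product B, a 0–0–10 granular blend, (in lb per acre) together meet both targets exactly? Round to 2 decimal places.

Let a = lb of product A, b = lb of product B (per acre).
P₂O₅: 0.49·a + 0·b = 32.28
K₂O: 0.21·a + 0.1·b = 80.2
Solving simultaneously: a = 65.8776, b = 663.657.

65.88 lb product A, 663.66 lb product B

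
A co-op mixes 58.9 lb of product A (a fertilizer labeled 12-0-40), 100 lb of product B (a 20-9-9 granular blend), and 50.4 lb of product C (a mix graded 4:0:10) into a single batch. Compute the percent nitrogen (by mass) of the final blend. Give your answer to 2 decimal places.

13.90% N

Total mass = 58.9 + 100 + 50.4 = 209.3 lb.
N mass = 12%×58.9 + 20%×100 + 4%×50.4 = 29.084 lb.
% N = 29.084 / 209.3 = 13.8958%.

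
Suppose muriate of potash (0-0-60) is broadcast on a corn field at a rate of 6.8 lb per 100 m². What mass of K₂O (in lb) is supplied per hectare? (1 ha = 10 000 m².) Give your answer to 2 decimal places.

408.00 lb K₂O per hectare

K₂O per 100 m² = 6.8 × 60% = 4.08 lb.
Convert to per hectare: 4.08 × 100 = 408 lb.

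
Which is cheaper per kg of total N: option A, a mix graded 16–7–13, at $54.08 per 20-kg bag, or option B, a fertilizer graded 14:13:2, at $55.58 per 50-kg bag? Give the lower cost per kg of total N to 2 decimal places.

option A: N per bag = 20 × 16% = 3.2 kg; cost = 54.08 / 3.2 = $16.9000/kg N.
option B: N per bag = 50 × 14% = 7 kg; cost = 55.58 / 7 = $7.9400/kg N.
option B is cheaper.

$7.94 per kg N (option B)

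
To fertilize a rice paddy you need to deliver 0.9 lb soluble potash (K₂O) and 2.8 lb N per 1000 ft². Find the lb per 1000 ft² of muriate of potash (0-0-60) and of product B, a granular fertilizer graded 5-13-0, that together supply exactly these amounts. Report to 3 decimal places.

1.500 lb muriate of potash, 56.000 lb product B

Per-1000 ft² balance (a = muriate of potash, b = product B):
K₂O: 0.6·a + 0·b = 0.9
N: 0·a + 0.05·b = 2.8
Solving simultaneously: a = 1.5, b = 56.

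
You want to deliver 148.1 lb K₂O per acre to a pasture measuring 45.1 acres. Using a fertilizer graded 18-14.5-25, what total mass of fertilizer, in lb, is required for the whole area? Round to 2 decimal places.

26717.24 lb

Product per acre = 148.1 / 25% = 592.4 lb.
Total product = 592.4 × 45.1 = 26717.24 lb.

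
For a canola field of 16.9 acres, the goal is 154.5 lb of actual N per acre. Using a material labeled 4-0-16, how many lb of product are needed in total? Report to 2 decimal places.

65276.25 lb

Product per acre = 154.5 / 4% = 3862.5 lb.
Total product = 3862.5 × 16.9 = 65276.25 lb.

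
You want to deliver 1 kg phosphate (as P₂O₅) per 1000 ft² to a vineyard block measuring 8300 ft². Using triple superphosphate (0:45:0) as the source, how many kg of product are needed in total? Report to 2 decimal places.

18.44 kg

Product per 1000 ft² = 1 / 45% = 2.22222 kg.
Total product = 2.22222 × 8300 / 1000 = 18.4444 kg.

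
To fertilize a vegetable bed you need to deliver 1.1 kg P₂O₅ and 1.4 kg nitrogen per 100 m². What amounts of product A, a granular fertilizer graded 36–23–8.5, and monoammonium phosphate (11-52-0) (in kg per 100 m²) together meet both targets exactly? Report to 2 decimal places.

3.75 kg product A, 0.46 kg monoammonium phosphate

With a, b = kg per 100 m² of product A and monoammonium phosphate:
P₂O₅: 0.23·a + 0.52·b = 1.1
N: 0.36·a + 0.11·b = 1.4
From row1: a = (1.1 − 0.52·b) / 0.23.
Into row2: 0.36·(1.1 − 0.52·b)/0.23 + 0.11·b = 1.4 → b = 0.457072, a = 3.74923.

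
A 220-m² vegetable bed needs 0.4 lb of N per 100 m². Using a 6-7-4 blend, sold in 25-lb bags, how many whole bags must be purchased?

1 bags

Product per 100 m² = 0.4 / 6% = 6.66667 lb.
Total product = 6.66667 × 220 / 100 = 14.6667 lb.
Bags = ⌈14.6667 / 25⌉ = 1.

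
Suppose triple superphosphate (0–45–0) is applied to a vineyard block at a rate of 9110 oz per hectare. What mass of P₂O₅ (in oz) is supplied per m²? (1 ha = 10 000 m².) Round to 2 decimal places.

0.41 oz P₂O₅ per sq m

P₂O₅ per hectare = 9110 × 45% = 4099.5 oz.
Convert to per m²: 4099.5 × 0.0001 = 0.40995 oz.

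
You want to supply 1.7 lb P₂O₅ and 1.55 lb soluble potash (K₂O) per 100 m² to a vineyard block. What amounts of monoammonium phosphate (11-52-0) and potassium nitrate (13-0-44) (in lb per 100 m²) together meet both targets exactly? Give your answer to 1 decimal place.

3.3 lb monoammonium phosphate, 3.5 lb potassium nitrate

With a, b = lb per 100 m² of monoammonium phosphate and potassium nitrate:
P₂O₅: 0.52·a + 0·b = 1.7
K₂O: 0·a + 0.44·b = 1.55
Solving simultaneously: a = 3.26923, b = 3.52273.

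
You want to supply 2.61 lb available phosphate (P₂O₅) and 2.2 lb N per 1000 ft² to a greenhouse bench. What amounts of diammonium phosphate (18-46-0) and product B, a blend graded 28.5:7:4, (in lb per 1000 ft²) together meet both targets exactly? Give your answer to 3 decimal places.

4.978 lb diammonium phosphate, 4.576 lb product B

Let a = lb of diammonium phosphate, b = lb of product B (per 1000 ft²).
P₂O₅: 0.46·a + 0.07·b = 2.61
N: 0.18·a + 0.285·b = 2.2
Solving simultaneously: a = 4.97764, b = 4.57553.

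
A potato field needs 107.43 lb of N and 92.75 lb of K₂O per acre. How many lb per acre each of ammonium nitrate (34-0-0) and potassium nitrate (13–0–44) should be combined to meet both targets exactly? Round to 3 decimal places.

235.372 lb ammonium nitrate, 210.795 lb potassium nitrate

Let a = lb of ammonium nitrate, b = lb of potassium nitrate (per acre).
N: 0.34·a + 0.13·b = 107.43
K₂O: 0·a + 0.44·b = 92.75
Solving simultaneously: a = 235.3723, b = 210.79545.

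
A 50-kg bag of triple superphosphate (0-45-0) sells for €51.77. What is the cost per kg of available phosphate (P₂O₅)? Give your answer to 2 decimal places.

P₂O₅ in bag = 50 × 45% = 22.5 kg.
Cost per kg P₂O₅ = €51.77 / 22.5 = €2.3009.

€2.30 per kg P₂O₅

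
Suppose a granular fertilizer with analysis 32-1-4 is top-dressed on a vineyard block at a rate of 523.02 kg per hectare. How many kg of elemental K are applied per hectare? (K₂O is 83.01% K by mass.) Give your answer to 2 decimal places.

17.37 kg K per hectare

K₂O per hectare = 523.02 × 4% = 20.9208 kg.
Elemental K = 20.9208 × 0.8301 = 17.3664 kg per hectare.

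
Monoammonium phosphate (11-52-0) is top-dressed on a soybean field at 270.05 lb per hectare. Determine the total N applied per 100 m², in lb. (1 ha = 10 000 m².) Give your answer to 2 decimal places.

0.30 lb N per hundred sq m

nitrogen per hectare = 270.05 × 11% = 29.7055 lb.
Convert to per 100 m²: 29.7055 × 0.01 = 0.297055 lb.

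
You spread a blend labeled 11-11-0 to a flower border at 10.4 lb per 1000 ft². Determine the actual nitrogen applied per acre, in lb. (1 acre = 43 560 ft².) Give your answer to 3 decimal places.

49.833 lb N per acre

nitrogen per 1000 ft² = 10.4 × 11% = 1.144 lb.
Convert to per acre: 1.144 × 43.56 = 49.8326 lb.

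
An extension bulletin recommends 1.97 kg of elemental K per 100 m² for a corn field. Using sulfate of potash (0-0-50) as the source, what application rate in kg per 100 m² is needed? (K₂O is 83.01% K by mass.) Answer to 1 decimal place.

As K₂O: 1.97 / 0.8301 = 2.37321 kg per 100 m².
Product per 100 m² = 2.37321 / 50% = 4.74642 kg.

4.7 kg of product per hundred sq m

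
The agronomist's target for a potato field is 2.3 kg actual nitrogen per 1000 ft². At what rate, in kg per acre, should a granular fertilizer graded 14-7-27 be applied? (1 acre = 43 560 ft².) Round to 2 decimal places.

715.63 kg of product per acre

Product per 1000 ft² = 2.3 / 14% = 16.4286 kg.
Convert to per acre: 16.4286 × 43.56 = 715.629 kg.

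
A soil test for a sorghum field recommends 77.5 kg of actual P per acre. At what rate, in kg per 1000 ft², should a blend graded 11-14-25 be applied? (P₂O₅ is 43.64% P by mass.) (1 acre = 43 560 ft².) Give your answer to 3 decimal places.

29.121 kg of product per thousand sq ft

As P₂O₅: 77.5 / 0.4364 = 177.589 kg per acre.
Product per acre = 177.589 / 14% = 1268.5 kg.
Convert to per 1000 ft²: 1268.5 × 0.0229568 = 29.1206 kg.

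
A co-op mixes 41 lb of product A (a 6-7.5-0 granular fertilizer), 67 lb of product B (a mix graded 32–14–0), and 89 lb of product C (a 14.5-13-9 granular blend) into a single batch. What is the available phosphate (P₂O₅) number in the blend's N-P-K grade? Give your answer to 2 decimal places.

12.20% P₂O₅

Total mass = 41 + 67 + 89 = 197 lb.
P₂O₅ mass = 7.5%×41 + 14%×67 + 13%×89 = 24.025 lb.
% P₂O₅ = 24.025 / 197 = 12.1954%.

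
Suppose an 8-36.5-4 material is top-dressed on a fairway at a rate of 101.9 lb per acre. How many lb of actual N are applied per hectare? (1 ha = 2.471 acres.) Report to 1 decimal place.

20.1 lb N per hectare

nitrogen per acre = 101.9 × 8% = 8.152 lb.
Convert to per hectare: 8.152 × 2.471 = 20.1436 lb.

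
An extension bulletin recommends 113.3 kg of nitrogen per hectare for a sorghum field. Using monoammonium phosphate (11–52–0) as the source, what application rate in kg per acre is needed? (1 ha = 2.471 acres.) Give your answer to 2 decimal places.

416.84 kg of product per acre

Product per hectare = 113.3 / 11% = 1030 kg.
Convert to per acre: 1030 × 0.404694 = 416.835 kg.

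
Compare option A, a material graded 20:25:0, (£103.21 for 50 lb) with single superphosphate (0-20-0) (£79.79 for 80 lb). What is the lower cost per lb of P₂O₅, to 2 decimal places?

option A: P₂O₅ per bag = 50 × 25% = 12.5 lb; cost = 103.21 / 12.5 = £8.2568/lb P₂O₅.
single superphosphate: P₂O₅ per bag = 80 × 20% = 16 lb; cost = 79.79 / 16 = £4.9869/lb P₂O₅.
single superphosphate is cheaper.

£4.99 per lb P₂O₅ (single superphosphate)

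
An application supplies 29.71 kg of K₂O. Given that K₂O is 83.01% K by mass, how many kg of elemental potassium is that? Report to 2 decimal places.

K = 29.71 × 0.8301 = 24.6623 kg.

24.66 kg K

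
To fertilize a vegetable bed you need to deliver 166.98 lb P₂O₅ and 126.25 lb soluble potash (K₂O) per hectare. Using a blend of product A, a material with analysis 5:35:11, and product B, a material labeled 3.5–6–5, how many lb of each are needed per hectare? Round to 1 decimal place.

Per-hectare balance (a = product A, b = product B):
P₂O₅: 0.35·a + 0.06·b = 166.98
K₂O: 0.11·a + 0.05·b = 126.25
Eliminate a: (row1) − 0.35/0.11·(row2) → -0.0990909·b = -234.725, so b = 2368.78.
Back-substitute: a = (166.98 − 0.06·2368.78) / 0.35 = 71.0092.

71.0 lb product A, 2368.8 lb product B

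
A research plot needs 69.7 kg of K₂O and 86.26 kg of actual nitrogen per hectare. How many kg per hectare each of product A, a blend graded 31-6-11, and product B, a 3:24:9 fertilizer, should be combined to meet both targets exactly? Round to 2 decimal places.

230.59 kg product A, 492.62 kg product B

With a, b = kg per hectare of product A and product B:
K₂O: 0.11·a + 0.09·b = 69.7
N: 0.31·a + 0.03·b = 86.26
Solving simultaneously: a = 230.585, b = 492.618.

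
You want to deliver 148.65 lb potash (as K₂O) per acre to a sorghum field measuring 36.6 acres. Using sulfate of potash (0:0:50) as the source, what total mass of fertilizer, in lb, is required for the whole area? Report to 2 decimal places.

Product per acre = 148.65 / 50% = 297.3 lb.
Total product = 297.3 × 36.6 = 10881.18 lb.

10881.18 lb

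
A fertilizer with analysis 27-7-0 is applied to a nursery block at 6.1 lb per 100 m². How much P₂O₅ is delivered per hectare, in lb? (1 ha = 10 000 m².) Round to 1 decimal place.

P₂O₅ per 100 m² = 6.1 × 7% = 0.427 lb.
Convert to per hectare: 0.427 × 100 = 42.7 lb.

42.7 lb P₂O₅ per hectare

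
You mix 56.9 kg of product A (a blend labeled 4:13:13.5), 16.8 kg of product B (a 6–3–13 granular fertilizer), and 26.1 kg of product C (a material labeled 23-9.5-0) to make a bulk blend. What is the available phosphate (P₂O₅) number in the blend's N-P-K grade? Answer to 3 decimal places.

10.401% P₂O₅

Total mass = 56.9 + 16.8 + 26.1 = 99.8 kg.
P₂O₅ mass = 13%×56.9 + 3%×16.8 + 9.5%×26.1 = 10.3805 kg.
% P₂O₅ = 10.3805 / 99.8 = 10.4013%.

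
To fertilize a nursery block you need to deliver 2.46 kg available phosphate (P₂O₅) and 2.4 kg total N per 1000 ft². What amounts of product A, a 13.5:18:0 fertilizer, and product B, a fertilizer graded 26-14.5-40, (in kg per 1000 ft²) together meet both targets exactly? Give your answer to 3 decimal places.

Per-1000 ft² balance (a = product A, b = product B):
P₂O₅: 0.18·a + 0.145·b = 2.46
N: 0.135·a + 0.26·b = 2.4
Eliminate b: (row1) − 0.145/0.26·(row2) → 0.104712·a = 1.12154, so a = 10.7107.
Then b = (2.4 − 0.135·10.7107) / 0.26 = 3.66942.

10.711 kg product A, 3.669 kg product B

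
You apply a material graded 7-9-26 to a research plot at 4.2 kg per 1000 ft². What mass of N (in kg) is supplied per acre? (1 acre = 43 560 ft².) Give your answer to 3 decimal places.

nitrogen per 1000 ft² = 4.2 × 7% = 0.294 kg.
Convert to per acre: 0.294 × 43.56 = 12.8066 kg.

12.807 kg N per acre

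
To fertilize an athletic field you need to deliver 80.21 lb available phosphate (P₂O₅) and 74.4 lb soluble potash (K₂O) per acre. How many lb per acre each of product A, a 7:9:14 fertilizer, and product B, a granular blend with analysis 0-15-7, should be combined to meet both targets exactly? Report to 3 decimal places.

377.231 lb product A, 308.395 lb product B

Per-acre balance (a = product A, b = product B):
P₂O₅: 0.09·a + 0.15·b = 80.21
K₂O: 0.14·a + 0.07·b = 74.4
Eliminate a: (row1) − 0.09/0.14·(row2) → 0.105·b = 32.3814, so b = 308.3946.
Back-substitute: a = (80.21 − 0.15·308.3946) / 0.09 = 377.2313.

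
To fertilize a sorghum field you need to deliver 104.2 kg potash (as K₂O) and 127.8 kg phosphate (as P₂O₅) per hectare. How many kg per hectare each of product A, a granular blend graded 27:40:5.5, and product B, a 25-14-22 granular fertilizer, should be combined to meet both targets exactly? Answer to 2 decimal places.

168.47 kg product A, 431.52 kg product B

Per-hectare balance (a = product A, b = product B):
K₂O: 0.055·a + 0.22·b = 104.2
P₂O₅: 0.4·a + 0.14·b = 127.8
Eliminate a: (row1) − 0.055/0.4·(row2) → 0.20075·b = 86.6275, so b = 431.519.
Back-substitute: a = (104.2 − 0.22·431.519) / 0.055 = 168.468.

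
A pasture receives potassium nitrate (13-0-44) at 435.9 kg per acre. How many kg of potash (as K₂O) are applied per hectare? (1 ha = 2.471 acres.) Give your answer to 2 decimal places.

K₂O per acre = 435.9 × 44% = 191.796 kg.
Convert to per hectare: 191.796 × 2.471 = 473.928 kg.

473.93 kg K₂O per hectare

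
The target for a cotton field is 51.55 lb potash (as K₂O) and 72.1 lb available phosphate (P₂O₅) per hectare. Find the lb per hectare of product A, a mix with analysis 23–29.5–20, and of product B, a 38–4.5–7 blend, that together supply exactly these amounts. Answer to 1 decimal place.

234.1 lb product A, 67.6 lb product B

Let a = lb of product A, b = lb of product B (per hectare).
K₂O: 0.2·a + 0.07·b = 51.55
P₂O₅: 0.295·a + 0.045·b = 72.1
Eliminate b: (row1) − 0.07/0.045·(row2) → -0.258889·a = -60.6056, so a = 234.099.
Then b = (72.1 − 0.295·234.099) / 0.045 = 67.5751.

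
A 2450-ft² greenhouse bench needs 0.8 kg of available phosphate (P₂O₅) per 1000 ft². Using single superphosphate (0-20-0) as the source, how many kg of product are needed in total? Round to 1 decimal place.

Product per 1000 ft² = 0.8 / 20% = 4 kg.
Total product = 4 × 2450 / 1000 = 9.8 kg.

9.8 kg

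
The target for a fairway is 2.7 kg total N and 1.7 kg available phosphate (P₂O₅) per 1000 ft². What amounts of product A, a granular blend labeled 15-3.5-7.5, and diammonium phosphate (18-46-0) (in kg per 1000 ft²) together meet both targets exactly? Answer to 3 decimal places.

With a, b = kg per 1000 ft² of product A and diammonium phosphate:
N: 0.15·a + 0.18·b = 2.7
P₂O₅: 0.035·a + 0.46·b = 1.7
From row1: a = (2.7 − 0.18·b) / 0.15.
Into row2: 0.035·(2.7 − 0.18·b)/0.15 + 0.46·b = 1.7 → b = 2.55981, a = 14.9282.

14.928 kg product A, 2.560 kg diammonium phosphate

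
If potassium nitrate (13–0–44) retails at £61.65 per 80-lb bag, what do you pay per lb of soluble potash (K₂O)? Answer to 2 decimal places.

K₂O in bag = 80 × 44% = 35.2 lb.
Cost per lb K₂O = £61.65 / 35.2 = £1.7514.

£1.75 per lb K₂O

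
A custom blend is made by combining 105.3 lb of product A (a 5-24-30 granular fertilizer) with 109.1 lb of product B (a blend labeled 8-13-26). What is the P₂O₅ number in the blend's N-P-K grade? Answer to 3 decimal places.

18.403% P₂O₅

Total mass = 105.3 + 109.1 = 214.4 lb.
P₂O₅ mass = 24%×105.3 + 13%×109.1 = 39.455 lb.
% P₂O₅ = 39.455 / 214.4 = 18.4025%.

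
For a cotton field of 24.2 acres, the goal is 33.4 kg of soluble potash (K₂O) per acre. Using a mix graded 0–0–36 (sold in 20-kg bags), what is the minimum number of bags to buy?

Product per acre = 33.4 / 36% = 92.7778 kg.
Total product = 92.7778 × 24.2 = 2245.22 kg.
Bags = ⌈2245.22 / 20⌉ = 113.

113 bags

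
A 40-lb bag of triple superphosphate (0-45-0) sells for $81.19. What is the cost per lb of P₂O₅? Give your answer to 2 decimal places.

P₂O₅ in bag = 40 × 45% = 18 lb.
Cost per lb P₂O₅ = $81.19 / 18 = $4.5106.

$4.51 per lb P₂O₅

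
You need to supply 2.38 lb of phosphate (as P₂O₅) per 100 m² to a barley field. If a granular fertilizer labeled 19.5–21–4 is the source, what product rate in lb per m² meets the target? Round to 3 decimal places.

Product per 100 m² = 2.38 / 21% = 11.3333 lb.
Convert to per m²: 11.3333 × 0.01 = 0.113333 lb.

0.113 lb of product per sq m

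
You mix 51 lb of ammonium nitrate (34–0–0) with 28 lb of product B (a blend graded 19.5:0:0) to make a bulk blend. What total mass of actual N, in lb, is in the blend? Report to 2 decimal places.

22.80 lb N

N mass = 34%×51 + 19.5%×28 = 22.8 lb.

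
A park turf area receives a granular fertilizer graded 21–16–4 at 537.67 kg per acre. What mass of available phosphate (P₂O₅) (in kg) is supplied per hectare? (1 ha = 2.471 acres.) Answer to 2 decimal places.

P₂O₅ per acre = 537.67 × 16% = 86.0272 kg.
Convert to per hectare: 86.0272 × 2.471 = 212.573 kg.

212.57 kg P₂O₅ per hectare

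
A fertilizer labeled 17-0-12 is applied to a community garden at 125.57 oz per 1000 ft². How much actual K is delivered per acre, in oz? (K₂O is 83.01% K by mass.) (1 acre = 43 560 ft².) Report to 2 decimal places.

544.86 oz K per acre

K₂O per 1000 ft² = 125.57 × 12% = 15.0684 oz.
Elemental K = 15.0684 × 0.8301 = 12.5083 oz per 1000 ft².
Convert to per acre: 12.5083 × 43.56 = 544.861 oz.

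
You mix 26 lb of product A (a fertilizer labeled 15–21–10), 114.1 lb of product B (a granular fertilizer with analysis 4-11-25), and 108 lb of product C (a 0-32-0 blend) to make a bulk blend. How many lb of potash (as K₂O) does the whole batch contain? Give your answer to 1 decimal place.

K₂O mass = 10%×26 + 25%×114.1 + 0%×108 = 31.125 lb.

31.1 lb K₂O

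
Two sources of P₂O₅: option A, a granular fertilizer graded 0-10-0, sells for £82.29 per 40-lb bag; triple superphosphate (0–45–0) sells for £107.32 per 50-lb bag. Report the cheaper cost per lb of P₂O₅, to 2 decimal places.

option A: P₂O₅ per bag = 40 × 10% = 4 lb; cost = 82.29 / 4 = £20.5725/lb P₂O₅.
triple superphosphate: P₂O₅ per bag = 50 × 45% = 22.5 lb; cost = 107.32 / 22.5 = £4.7698/lb P₂O₅.
triple superphosphate is cheaper.

£4.77 per lb P₂O₅ (triple superphosphate)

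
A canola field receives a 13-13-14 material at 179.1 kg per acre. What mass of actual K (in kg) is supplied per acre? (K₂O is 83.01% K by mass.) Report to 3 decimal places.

20.814 kg K per acre

K₂O per acre = 179.1 × 14% = 25.074 kg.
Elemental K = 25.074 × 0.8301 = 20.8139 kg per acre.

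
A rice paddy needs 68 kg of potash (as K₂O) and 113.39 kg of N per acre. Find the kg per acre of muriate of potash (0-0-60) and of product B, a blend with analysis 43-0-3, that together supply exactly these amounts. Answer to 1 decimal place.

With a, b = kg per acre of muriate of potash and product B:
K₂O: 0.6·a + 0.03·b = 68
N: 0·a + 0.43·b = 113.39
Solving simultaneously: a = 100.148, b = 263.698.

100.1 kg muriate of potash, 263.7 kg product B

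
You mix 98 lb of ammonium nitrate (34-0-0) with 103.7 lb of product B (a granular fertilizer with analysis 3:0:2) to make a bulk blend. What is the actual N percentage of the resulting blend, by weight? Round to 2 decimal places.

Total mass = 98 + 103.7 = 201.7 lb.
N mass = 34%×98 + 3%×103.7 = 36.431 lb.
% N = 36.431 / 201.7 = 18.062%.

18.06% N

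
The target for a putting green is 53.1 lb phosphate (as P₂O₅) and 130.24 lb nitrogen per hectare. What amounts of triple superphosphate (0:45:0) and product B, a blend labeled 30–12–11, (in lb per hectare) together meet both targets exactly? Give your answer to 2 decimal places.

2.23 lb triple superphosphate, 434.13 lb product B

Let a = lb of triple superphosphate, b = lb of product B (per hectare).
P₂O₅: 0.45·a + 0.12·b = 53.1
N: 0·a + 0.3·b = 130.24
Solving simultaneously: a = 2.23111, b = 434.133.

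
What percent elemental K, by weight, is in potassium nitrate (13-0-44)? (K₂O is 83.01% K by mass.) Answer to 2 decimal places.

36.52% K

%K = 44 × 0.8301 = 36.5244%.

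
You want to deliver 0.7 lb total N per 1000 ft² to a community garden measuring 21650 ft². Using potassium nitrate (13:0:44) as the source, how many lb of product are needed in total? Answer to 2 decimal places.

116.58 lb

Product per 1000 ft² = 0.7 / 13% = 5.38462 lb.
Total product = 5.38462 × 21650 / 1000 = 116.577 lb.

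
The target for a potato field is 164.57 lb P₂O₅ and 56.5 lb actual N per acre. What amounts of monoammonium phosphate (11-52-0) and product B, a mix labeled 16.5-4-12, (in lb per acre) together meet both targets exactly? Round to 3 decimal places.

Let a = lb of monoammonium phosphate, b = lb of product B (per acre).
P₂O₅: 0.52·a + 0.04·b = 164.57
N: 0.11·a + 0.165·b = 56.5
Eliminate b: (row1) − 0.04/0.165·(row2) → 0.493333·a = 150.873, so a = 305.8237.
Then b = (56.5 − 0.11·305.8237) / 0.165 = 138.5418.

305.824 lb monoammonium phosphate, 138.542 lb product B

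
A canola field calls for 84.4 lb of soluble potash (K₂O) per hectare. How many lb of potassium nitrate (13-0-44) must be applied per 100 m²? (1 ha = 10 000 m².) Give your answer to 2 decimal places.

1.92 lb of product per hundred sq m

Product per hectare = 84.4 / 44% = 191.818 lb.
Convert to per 100 m²: 191.818 × 0.01 = 1.91818 lb.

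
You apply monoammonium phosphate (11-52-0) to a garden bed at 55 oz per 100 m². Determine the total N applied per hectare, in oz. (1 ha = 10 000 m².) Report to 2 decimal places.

605.00 oz N per hectare

nitrogen per 100 m² = 55 × 11% = 6.05 oz.
Convert to per hectare: 6.05 × 100 = 605 oz.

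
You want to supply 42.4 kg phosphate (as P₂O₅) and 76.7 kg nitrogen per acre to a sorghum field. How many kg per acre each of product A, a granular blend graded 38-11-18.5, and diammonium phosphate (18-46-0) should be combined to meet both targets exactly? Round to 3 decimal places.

178.387 kg product A, 49.516 kg diammonium phosphate

Let a = kg of product A, b = kg of diammonium phosphate (per acre).
P₂O₅: 0.11·a + 0.46·b = 42.4
N: 0.38·a + 0.18·b = 76.7
Eliminate b: (row1) − 0.46/0.18·(row2) → -0.861111·a = -153.611, so a = 178.3871.
Then b = (76.7 − 0.38·178.3871) / 0.18 = 49.5161.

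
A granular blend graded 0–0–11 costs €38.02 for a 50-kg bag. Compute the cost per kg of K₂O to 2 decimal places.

€6.91 per kg K₂O

K₂O in bag = 50 × 11% = 5.5 kg.
Cost per kg K₂O = €38.02 / 5.5 = €6.9127.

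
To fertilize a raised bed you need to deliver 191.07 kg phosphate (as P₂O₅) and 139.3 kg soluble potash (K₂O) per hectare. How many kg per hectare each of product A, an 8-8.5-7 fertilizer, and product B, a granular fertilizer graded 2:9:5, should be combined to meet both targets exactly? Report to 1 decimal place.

Let a = kg of product A, b = kg of product B (per hectare).
P₂O₅: 0.085·a + 0.09·b = 191.07
K₂O: 0.07·a + 0.05·b = 139.3
Solving simultaneously: a = 1455.37, b = 748.488.

1455.4 kg product A, 748.5 kg product B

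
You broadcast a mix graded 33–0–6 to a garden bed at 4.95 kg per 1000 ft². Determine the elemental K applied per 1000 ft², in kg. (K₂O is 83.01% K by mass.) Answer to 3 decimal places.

0.247 kg K per thousand sq ft

K₂O per 1000 ft² = 4.95 × 6% = 0.297 kg.
Elemental K = 0.297 × 0.8301 = 0.24654 kg per 1000 ft².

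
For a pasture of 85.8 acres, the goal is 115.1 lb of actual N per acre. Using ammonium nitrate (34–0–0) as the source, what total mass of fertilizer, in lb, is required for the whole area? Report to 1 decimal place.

29045.8 lb

Product per acre = 115.1 / 34% = 338.529 lb.
Total product = 338.529 × 85.8 = 29045.82 lb.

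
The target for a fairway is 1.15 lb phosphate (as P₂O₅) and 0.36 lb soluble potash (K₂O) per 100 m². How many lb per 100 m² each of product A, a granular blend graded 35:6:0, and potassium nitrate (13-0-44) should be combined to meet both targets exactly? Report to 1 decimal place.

19.2 lb product A, 0.8 lb potassium nitrate

Per-100 m² balance (a = product A, b = potassium nitrate):
P₂O₅: 0.06·a + 0·b = 1.15
K₂O: 0·a + 0.44·b = 0.36
Solving simultaneously: a = 19.1667, b = 0.818182.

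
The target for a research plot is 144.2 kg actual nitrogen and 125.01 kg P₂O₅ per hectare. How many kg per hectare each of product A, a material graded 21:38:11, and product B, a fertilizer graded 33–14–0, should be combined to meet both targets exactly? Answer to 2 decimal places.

Let a = kg of product A, b = kg of product B (per hectare).
N: 0.21·a + 0.33·b = 144.2
P₂O₅: 0.38·a + 0.14·b = 125.01
Eliminate a: (row1) − 0.21/0.38·(row2) → 0.252632·b = 75.1155, so b = 297.332.
Back-substitute: a = (144.2 − 0.33·297.332) / 0.21 = 219.4302.

219.43 kg product A, 297.33 kg product B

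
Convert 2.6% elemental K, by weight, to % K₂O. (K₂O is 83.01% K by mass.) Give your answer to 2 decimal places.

3.13% K₂O

%K₂O = 2.6 / 0.8301 = 3.13215%.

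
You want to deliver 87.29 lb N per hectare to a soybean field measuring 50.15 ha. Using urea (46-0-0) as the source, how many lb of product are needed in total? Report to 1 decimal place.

Product per hectare = 87.29 / 46% = 189.761 lb.
Total product = 189.761 × 50.15 = 9516.51 lb.

9516.5 lb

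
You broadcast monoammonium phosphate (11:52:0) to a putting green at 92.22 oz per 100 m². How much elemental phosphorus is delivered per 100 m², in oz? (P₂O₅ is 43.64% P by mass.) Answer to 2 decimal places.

P₂O₅ per 100 m² = 92.22 × 52% = 47.9544 oz.
Elemental P = 47.9544 × 0.4364 = 20.9273 oz per 100 m².

20.93 oz P per hundred sq m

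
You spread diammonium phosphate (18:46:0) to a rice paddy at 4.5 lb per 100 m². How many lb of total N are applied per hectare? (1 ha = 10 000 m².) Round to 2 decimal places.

81.00 lb N per hectare

nitrogen per 100 m² = 4.5 × 18% = 0.81 lb.
Convert to per hectare: 0.81 × 100 = 81 lb.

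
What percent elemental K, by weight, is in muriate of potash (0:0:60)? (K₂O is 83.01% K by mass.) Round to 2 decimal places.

%K = 60 × 0.8301 = 49.806%.

49.81% K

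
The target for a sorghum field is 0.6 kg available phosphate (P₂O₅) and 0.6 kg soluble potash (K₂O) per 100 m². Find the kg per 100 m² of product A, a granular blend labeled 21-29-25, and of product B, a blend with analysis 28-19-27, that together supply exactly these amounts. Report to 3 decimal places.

1.558 kg product A, 0.779 kg product B

Let a = kg of product A, b = kg of product B (per 100 m²).
P₂O₅: 0.29·a + 0.19·b = 0.6
K₂O: 0.25·a + 0.27·b = 0.6
Eliminate b: (row1) − 0.19/0.27·(row2) → 0.114074·a = 0.177778, so a = 1.55844.
Then b = (0.6 − 0.25·1.55844) / 0.27 = 0.779221.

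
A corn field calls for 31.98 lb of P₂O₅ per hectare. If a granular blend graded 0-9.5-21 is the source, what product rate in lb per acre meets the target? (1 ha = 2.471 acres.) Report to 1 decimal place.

136.2 lb of product per acre

Product per hectare = 31.98 / 9.5% = 336.632 lb.
Convert to per acre: 336.632 × 0.404694 = 136.233 lb.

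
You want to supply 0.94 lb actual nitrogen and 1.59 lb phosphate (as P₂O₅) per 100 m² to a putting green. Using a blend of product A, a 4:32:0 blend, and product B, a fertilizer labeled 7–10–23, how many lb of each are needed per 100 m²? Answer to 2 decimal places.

0.94 lb product A, 12.89 lb product B

Per-100 m² balance (a = product A, b = product B):
N: 0.04·a + 0.07·b = 0.94
P₂O₅: 0.32·a + 0.1·b = 1.59
Solving simultaneously: a = 0.940217, b = 12.8913.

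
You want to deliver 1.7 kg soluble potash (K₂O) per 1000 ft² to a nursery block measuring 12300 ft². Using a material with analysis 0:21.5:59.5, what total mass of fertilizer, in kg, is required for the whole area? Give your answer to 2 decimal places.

Product per 1000 ft² = 1.7 / 59.5% = 2.85714 kg.
Total product = 2.85714 × 12300 / 1000 = 35.1429 kg.

35.14 kg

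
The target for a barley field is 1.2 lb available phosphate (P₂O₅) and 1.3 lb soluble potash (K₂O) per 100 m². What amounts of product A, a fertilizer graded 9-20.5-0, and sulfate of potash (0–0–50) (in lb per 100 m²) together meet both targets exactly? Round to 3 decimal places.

5.854 lb product A, 2.600 lb sulfate of potash

Let a = lb of product A, b = lb of sulfate of potash (per 100 m²).
P₂O₅: 0.205·a + 0·b = 1.2
K₂O: 0·a + 0.5·b = 1.3
Solving simultaneously: a = 5.85366, b = 2.6.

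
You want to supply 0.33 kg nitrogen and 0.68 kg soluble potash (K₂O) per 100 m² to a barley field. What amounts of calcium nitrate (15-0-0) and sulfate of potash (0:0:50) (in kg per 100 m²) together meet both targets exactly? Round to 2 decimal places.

With a, b = kg per 100 m² of calcium nitrate and sulfate of potash:
N: 0.15·a + 0·b = 0.33
K₂O: 0·a + 0.5·b = 0.68
Solving simultaneously: a = 2.2, b = 1.36.

2.20 kg calcium nitrate, 1.36 kg sulfate of potash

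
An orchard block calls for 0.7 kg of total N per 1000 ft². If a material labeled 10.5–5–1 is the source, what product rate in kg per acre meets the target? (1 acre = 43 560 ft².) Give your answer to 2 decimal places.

290.40 kg of product per acre

Product per 1000 ft² = 0.7 / 10.5% = 6.66667 kg.
Convert to per acre: 6.66667 × 43.56 = 290.4 kg.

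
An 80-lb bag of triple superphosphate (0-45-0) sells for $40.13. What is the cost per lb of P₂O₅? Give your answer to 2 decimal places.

P₂O₅ in bag = 80 × 45% = 36 lb.
Cost per lb P₂O₅ = $40.13 / 36 = $1.1147.

$1.11 per lb P₂O₅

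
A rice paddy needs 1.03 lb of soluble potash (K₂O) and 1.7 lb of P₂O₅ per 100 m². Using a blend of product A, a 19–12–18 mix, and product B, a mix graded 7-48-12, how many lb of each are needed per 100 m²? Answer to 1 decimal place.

4.0 lb product A, 2.5 lb product B

With a, b = lb per 100 m² of product A and product B:
K₂O: 0.18·a + 0.12·b = 1.03
P₂O₅: 0.12·a + 0.48·b = 1.7
Solving simultaneously: a = 4.03333, b = 2.53333.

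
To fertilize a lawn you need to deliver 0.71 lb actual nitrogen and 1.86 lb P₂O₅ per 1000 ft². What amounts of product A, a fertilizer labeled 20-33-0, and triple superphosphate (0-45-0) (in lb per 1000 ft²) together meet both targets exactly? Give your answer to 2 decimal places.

3.55 lb product A, 1.53 lb triple superphosphate

Per-1000 ft² balance (a = product A, b = triple superphosphate):
N: 0.2·a + 0·b = 0.71
P₂O₅: 0.33·a + 0.45·b = 1.86
Eliminate b: (row1) − 0/0.45·(row2) → 0.2·a = 0.71, so a = 3.55.
Then b = (1.86 − 0.33·3.55) / 0.45 = 1.53.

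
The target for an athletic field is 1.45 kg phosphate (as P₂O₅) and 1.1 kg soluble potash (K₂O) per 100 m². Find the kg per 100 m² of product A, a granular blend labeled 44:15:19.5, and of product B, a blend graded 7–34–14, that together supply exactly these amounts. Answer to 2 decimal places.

With a, b = kg per 100 m² of product A and product B:
P₂O₅: 0.15·a + 0.34·b = 1.45
K₂O: 0.195·a + 0.14·b = 1.1
From row1: a = (1.45 − 0.34·b) / 0.15.
Into row2: 0.195·(1.45 − 0.34·b)/0.15 + 0.14·b = 1.1 → b = 2.59934, a = 3.77483.

3.77 kg product A, 2.60 kg product B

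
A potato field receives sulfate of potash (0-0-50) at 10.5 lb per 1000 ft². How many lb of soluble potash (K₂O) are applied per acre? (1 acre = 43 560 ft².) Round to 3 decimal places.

228.690 lb K₂O per acre

K₂O per 1000 ft² = 10.5 × 50% = 5.25 lb.
Convert to per acre: 5.25 × 43.56 = 228.69 lb.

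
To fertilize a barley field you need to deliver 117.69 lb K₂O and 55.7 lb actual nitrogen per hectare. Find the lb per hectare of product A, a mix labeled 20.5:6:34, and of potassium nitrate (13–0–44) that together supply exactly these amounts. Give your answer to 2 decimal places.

Per-hectare balance (a = product A, b = potassium nitrate):
K₂O: 0.34·a + 0.44·b = 117.69
N: 0.205·a + 0.13·b = 55.7
Eliminate b: (row1) − 0.44/0.13·(row2) → -0.353846·a = -70.8331, so a = 200.1804.
Then b = (55.7 − 0.205·200.1804) / 0.13 = 112.792.

200.18 lb product A, 112.79 lb potassium nitrate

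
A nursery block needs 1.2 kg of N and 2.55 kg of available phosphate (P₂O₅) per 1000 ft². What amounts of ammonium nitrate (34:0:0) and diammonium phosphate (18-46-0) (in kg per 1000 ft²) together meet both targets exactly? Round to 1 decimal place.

0.6 kg ammonium nitrate, 5.5 kg diammonium phosphate

Let a = kg of ammonium nitrate, b = kg of diammonium phosphate (per 1000 ft²).
N: 0.34·a + 0.18·b = 1.2
P₂O₅: 0·a + 0.46·b = 2.55
Solving simultaneously: a = 0.594629, b = 5.54348.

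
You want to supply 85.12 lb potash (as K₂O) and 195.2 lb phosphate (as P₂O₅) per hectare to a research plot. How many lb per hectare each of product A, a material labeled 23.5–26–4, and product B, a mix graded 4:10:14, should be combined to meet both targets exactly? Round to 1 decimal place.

Per-hectare balance (a = product A, b = product B):
K₂O: 0.04·a + 0.14·b = 85.12
P₂O₅: 0.26·a + 0.1·b = 195.2
Eliminate b: (row1) − 0.14/0.1·(row2) → -0.324·a = -188.16, so a = 580.741.
Then b = (195.2 − 0.26·580.741) / 0.1 = 442.074.

580.7 lb product A, 442.1 lb product B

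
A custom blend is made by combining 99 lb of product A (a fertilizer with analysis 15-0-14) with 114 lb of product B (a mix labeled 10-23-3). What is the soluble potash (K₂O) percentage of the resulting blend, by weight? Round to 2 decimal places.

Total mass = 99 + 114 = 213 lb.
K₂O mass = 14%×99 + 3%×114 = 17.28 lb.
% K₂O = 17.28 / 213 = 8.11268%.

8.11% K₂O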